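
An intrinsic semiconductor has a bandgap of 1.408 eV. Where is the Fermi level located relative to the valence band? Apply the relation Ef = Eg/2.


Step 1: For an intrinsic semiconductor, the Fermi level sits at midgap.
Step 2: Ef = Eg / 2 = 1.408 / 2 = 0.704 eV

0.704


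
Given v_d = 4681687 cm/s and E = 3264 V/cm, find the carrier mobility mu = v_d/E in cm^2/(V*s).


Step 1: mu = v_d / E
Step 2: mu = 4681687 / 3264
Step 3: mu = 1434.34 cm^2/(V*s)

1434.34


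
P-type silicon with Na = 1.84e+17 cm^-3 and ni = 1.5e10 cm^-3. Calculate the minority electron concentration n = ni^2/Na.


Step 1: Majority hole concentration p ≈ Na = 1.84e+17 cm^-3
Step 2: n = ni^2 / Na = (1.5e10)^2 / 1.84e+17
Step 3: n = 1.22e+03 cm^-3

1.22e+03


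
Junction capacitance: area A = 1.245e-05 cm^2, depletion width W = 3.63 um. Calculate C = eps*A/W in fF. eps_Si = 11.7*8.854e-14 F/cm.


Step 1: eps_Si = 11.7 * 8.854e-14 = 1.035918e-12 F/cm
Step 2: W in cm = 3.63 * 1e-4 = 3.63e-04 cm
Step 3: C = 1.035918e-12 * 1.245e-05 / 3.63e-04 = 3.552942e-14 F
Step 4: C = 35.53 fF

35.53


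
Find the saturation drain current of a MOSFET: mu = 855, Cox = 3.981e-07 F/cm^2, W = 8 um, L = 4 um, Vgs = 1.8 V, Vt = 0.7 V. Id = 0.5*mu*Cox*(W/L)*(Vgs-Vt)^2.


Step 1: Overdrive voltage Vov = Vgs - Vt = 1.8 - 0.7 = 1.1 V
Step 2: W/L = 8/4 = 2
Step 3: Id = 0.5 * 855 * 3.981e-07 * 2 * 1.1^2
Step 4: Id = 4.12e-04 A

4.12e-04


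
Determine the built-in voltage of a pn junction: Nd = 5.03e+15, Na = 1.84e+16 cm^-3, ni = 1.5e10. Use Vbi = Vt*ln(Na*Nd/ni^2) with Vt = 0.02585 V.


Step 1: Compute Na*Nd/ni^2 = 1.84e+16 * 5.03e+15 / (1.5e10)^2 = 4.1134e+11
Step 2: ln(4.1134e+11) = 26.7427
Step 3: Vbi = 0.02585 * 26.7427 = 0.691 V

0.691


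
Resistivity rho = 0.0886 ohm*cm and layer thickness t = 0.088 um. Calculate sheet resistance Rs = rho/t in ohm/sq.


Step 1: Convert thickness to cm: t = 0.088 um = 8.8000e-06 cm
Step 2: Rs = rho / t = 0.0886 / 8.8000e-06
Step 3: Rs = 10068.2 ohm/sq

10068.2


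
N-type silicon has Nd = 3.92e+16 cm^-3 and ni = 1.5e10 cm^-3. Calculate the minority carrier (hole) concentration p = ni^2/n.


Step 1: Since Nd >> ni, n ≈ Nd = 3.92e+16 cm^-3
Step 2: p = ni^2 / n = (1.5e10)^2 / 3.92e+16
Step 3: p = 2.25e20 / 3.92e+16 = 5.74e+03 cm^-3

5.74e+03


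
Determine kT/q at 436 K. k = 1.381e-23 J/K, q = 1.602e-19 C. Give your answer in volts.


Step 1: kT = 1.381e-23 * 436 = 6.02116e-21 J
Step 2: Vt = kT/q = 6.02116e-21 / 1.602e-19
Step 3: Vt = 0.03759 V

0.03759


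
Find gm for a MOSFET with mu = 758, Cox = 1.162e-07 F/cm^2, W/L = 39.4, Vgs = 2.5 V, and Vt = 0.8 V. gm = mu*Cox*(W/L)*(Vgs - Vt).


Step 1: Vov = Vgs - Vt = 2.5 - 0.8 = 1.7 V
Step 2: gm = mu * Cox * (W/L) * Vov
Step 3: gm = 758 * 1.162e-07 * 39.4 * 1.7 = 5.90e-03 S

5.90e-03


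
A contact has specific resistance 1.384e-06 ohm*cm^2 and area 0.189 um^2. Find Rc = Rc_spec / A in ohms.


Step 1: Convert area to cm^2: 0.189 um^2 = 1.8900e-09 cm^2
Step 2: Rc = Rc_spec / A = 1.384e-06 / 1.8900e-09
Step 3: Rc = 7.32e+02 ohms

7.32e+02


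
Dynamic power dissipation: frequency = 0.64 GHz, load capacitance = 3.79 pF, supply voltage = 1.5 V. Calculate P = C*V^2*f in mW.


Step 1: V^2 = 1.5^2 = 2.25 V^2
Step 2: P = C*V^2*f = 3.79e-12 F * 2.25 * 0.64e9 Hz
Step 3: P = 5.4576e-03 W
Step 4: P = 5.458 mW

5.458


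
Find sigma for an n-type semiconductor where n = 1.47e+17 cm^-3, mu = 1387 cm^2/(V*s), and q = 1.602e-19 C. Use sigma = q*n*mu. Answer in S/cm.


Step 1: sigma = q * n * mu
Step 2: sigma = 1.602e-19 * 1.47e+17 * 1387
Step 3: sigma = 3.266e+01 S/cm

3.266e+01


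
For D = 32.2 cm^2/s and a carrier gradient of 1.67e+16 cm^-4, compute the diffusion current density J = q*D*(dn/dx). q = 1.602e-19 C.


Step 1: J = q * D * (dn/dx)
Step 2: J = 1.602e-19 * 32.2 * 1.67e+16
Step 3: J = 8.61e-02 A/cm^2

8.61e-02


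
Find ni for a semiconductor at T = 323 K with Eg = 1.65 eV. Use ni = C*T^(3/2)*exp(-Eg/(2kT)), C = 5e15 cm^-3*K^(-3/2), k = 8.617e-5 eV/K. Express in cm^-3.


Step 1: Compute kT = 8.617e-5 * 323 = 0.02783291 eV
Step 2: Exponent = -Eg/(2kT) = -1.65/(2*0.02783291) = -29.64117
Step 3: T^(3/2) = 323^1.5 = 5805.02
Step 4: ni = 5e15 * 5805.02 * exp(-29.64117) = 3.89e+06 cm^-3

3.89e+06


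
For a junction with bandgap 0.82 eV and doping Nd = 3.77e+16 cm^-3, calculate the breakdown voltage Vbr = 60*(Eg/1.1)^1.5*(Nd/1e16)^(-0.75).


Step 1: Eg/1.1 = 0.82/1.1 = 0.745455
Step 2: (Eg/1.1)^1.5 = 0.745455^1.5 = 0.643624
Step 3: (Nd/1e16)^(-0.75) = (3.77)^(-0.75) = 0.369610
Step 4: Vbr = 60 * 0.643624 * 0.369610 = 14.3 V

14.3


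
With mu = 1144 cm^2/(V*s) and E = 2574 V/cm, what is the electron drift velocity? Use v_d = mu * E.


Step 1: v_d = mu * E
Step 2: v_d = 1144 * 2574 = 2944656
Step 3: v_d = 2.94e+06 cm/s

2.94e+06


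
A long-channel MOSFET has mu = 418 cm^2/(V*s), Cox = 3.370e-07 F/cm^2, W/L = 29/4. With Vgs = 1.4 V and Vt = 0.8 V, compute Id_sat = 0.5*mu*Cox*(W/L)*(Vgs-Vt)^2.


Step 1: Overdrive voltage Vov = Vgs - Vt = 1.4 - 0.8 = 0.6 V
Step 2: W/L = 29/4 = 7.25
Step 3: Id = 0.5 * 418 * 3.370e-07 * 7.25 * 0.6^2
Step 4: Id = 1.84e-04 A

1.84e-04


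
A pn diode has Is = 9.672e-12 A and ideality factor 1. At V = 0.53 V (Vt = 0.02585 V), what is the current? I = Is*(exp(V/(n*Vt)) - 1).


Step 1: V/(n*Vt) = 0.53/(1*0.02585) = 20.5029
Step 2: exp(20.5029) = 8.0223e+08
Step 3: I = 9.672e-12 * (8.0223e+08 - 1) = 7.76e-03 A

7.76e-03


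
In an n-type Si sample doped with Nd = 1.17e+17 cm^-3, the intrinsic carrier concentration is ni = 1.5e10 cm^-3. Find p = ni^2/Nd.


Step 1: Since Nd >> ni, n ≈ Nd = 1.17e+17 cm^-3
Step 2: p = ni^2 / n = (1.5e10)^2 / 1.17e+17
Step 3: p = 2.25e20 / 1.17e+17 = 1.92e+03 cm^-3

1.92e+03


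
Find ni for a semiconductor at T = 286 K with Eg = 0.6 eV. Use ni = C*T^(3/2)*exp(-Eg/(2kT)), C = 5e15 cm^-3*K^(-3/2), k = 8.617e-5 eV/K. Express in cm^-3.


Step 1: Compute kT = 8.617e-5 * 286 = 0.02464462 eV
Step 2: Exponent = -Eg/(2kT) = -0.6/(2*0.02464462) = -12.17304
Step 3: T^(3/2) = 286^1.5 = 4836.70
Step 4: ni = 5e15 * 4836.70 * exp(-12.17304) = 1.25e+14 cm^-3

1.25e+14


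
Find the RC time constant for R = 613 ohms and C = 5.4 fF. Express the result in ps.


Step 1: tau = R * C
Step 2: tau = 613 * 5.4 fF = 613 * 5.4e-15 F
Step 3: tau = 3.3102e-12 s = 3.3102 ps

3.3102


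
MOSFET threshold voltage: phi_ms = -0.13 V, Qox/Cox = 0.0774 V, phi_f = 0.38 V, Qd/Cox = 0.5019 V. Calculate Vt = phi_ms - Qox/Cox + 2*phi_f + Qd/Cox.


Step 1: Vt = phi_ms - Qox/Cox + 2*phi_f + Qd/Cox
Step 2: Vt = -0.13 - 0.0774 + 2*0.38 + 0.5019
Step 3: Vt = -0.13 - 0.0774 + 0.76 + 0.5019
Step 4: Vt = 1.0545 V

1.0545


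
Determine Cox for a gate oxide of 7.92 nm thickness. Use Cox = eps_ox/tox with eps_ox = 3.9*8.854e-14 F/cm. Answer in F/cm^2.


Step 1: eps_ox = 3.9 * 8.854e-14 = 3.45306e-13 F/cm
Step 2: tox in cm = 7.92 nm * 1e-7 = 7.9200e-07 cm
Step 3: Cox = 3.45306e-13 / 7.9200e-07 = 4.36e-07 F/cm^2

4.36e-07


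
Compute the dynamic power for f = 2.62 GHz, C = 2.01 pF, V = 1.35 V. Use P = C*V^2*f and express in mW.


Step 1: V^2 = 1.35^2 = 1.8225 V^2
Step 2: P = C*V^2*f = 2.01e-12 F * 1.8225 * 2.62e9 Hz
Step 3: P = 9.5976495e-03 W
Step 4: P = 9.598 mW

9.598


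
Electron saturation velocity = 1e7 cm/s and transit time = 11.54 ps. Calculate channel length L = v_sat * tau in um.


Step 1: tau in seconds = 11.54 ps * 1e-12 = 1.1540e-11 s
Step 2: L = v_sat * tau = 1e7 * 1.1540e-11 = 1.1540e-04 cm
Step 3: L in um = 1.1540e-04 * 1e4 = 1.154 um

1.154


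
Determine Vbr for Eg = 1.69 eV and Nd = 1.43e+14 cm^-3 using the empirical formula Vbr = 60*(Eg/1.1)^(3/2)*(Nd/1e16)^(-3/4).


Step 1: Eg/1.1 = 1.69/1.1 = 1.536364
Step 2: (Eg/1.1)^1.5 = 1.536364^1.5 = 1.904326
Step 3: (Nd/1e16)^(-0.75) = (0.0143)^(-0.75) = 24.182320
Step 4: Vbr = 60 * 1.904326 * 24.182320 = 2763.1 V

2763.1


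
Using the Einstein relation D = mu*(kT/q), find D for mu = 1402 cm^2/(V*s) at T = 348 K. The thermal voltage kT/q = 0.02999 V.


Step 1: D = mu * (kT/q)
Step 2: D = 1402 * 0.02999
Step 3: D = 42.05 cm^2/s

42.05


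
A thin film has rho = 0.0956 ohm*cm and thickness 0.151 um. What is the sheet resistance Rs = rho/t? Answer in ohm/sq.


Step 1: Convert thickness to cm: t = 0.151 um = 1.5100e-05 cm
Step 2: Rs = rho / t = 0.0956 / 1.5100e-05
Step 3: Rs = 6331.1 ohm/sq

6331.1


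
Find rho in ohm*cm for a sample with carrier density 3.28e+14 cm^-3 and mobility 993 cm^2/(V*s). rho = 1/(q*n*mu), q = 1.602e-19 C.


Step 1: sigma = q * n * mu = 1.602e-19 * 3.28e+14 * 993 = 5.21778e-02 S/cm
Step 2: rho = 1 / sigma = 1 / 5.21778e-02 = 19.17 ohm*cm

19.17


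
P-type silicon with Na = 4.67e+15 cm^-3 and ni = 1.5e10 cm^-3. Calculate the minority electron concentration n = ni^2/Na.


Step 1: Majority hole concentration p ≈ Na = 4.67e+15 cm^-3
Step 2: n = ni^2 / Na = (1.5e10)^2 / 4.67e+15
Step 3: n = 4.82e+04 cm^-3

4.82e+04


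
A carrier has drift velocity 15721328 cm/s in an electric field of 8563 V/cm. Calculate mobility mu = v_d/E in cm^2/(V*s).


Step 1: mu = v_d / E
Step 2: mu = 15721328 / 8563
Step 3: mu = 1835.96 cm^2/(V*s)

1835.96


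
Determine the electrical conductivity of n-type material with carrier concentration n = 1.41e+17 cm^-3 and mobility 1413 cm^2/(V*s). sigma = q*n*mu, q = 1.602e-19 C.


Step 1: sigma = q * n * mu
Step 2: sigma = 1.602e-19 * 1.41e+17 * 1413
Step 3: sigma = 3.192e+01 S/cm

3.192e+01


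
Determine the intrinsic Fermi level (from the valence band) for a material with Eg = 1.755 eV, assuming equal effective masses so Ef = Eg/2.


Step 1: For an intrinsic semiconductor, the Fermi level sits at midgap.
Step 2: Ef = Eg / 2 = 1.755 / 2 = 0.8775 eV

0.8775


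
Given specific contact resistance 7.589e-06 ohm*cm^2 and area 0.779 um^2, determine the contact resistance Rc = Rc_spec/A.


Step 1: Convert area to cm^2: 0.779 um^2 = 7.7900e-09 cm^2
Step 2: Rc = Rc_spec / A = 7.589e-06 / 7.7900e-09
Step 3: Rc = 9.74e+02 ohms

9.74e+02


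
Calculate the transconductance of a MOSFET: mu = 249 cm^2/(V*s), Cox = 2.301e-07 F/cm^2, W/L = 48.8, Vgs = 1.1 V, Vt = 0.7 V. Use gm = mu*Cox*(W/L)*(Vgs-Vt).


Step 1: Vov = Vgs - Vt = 1.1 - 0.7 = 0.4 V
Step 2: gm = mu * Cox * (W/L) * Vov
Step 3: gm = 249 * 2.301e-07 * 48.8 * 0.4 = 1.12e-03 S

1.12e-03


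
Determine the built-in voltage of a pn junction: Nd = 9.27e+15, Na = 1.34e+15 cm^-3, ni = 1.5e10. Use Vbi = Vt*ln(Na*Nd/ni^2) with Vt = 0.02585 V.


Step 1: Compute Na*Nd/ni^2 = 1.34e+15 * 9.27e+15 / (1.5e10)^2 = 5.5208e+10
Step 2: ln(5.5208e+10) = 24.7344
Step 3: Vbi = 0.02585 * 24.7344 = 0.639 V

0.639


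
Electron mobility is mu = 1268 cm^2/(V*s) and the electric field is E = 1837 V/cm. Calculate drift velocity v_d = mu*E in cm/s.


Step 1: v_d = mu * E
Step 2: v_d = 1268 * 1837 = 2329316
Step 3: v_d = 2.33e+06 cm/s

2.33e+06


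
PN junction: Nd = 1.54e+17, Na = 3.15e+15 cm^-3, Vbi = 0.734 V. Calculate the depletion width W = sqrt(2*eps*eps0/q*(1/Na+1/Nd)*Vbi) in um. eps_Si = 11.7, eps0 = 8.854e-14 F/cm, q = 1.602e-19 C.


Step 1: 1/Na + 1/Nd = 1/3.15e+15 + 1/1.54e+17 = 3.23954e-16
Step 2: 2*eps*eps0/q = 2*11.7*8.854e-14/1.602e-19 = 1.293281e+07
Step 3: W^2 = 1.293281e+07 * 3.23954e-16 * 0.734 = 3.07519e-09
Step 4: W = sqrt(3.07519e-09) = 5.545e-05 cm = 0.5545 um

0.5545


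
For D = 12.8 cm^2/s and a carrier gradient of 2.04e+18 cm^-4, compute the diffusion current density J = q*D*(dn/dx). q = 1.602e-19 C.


Step 1: J = q * D * (dn/dx)
Step 2: J = 1.602e-19 * 12.8 * 2.04e+18
Step 3: J = 4.18e+00 A/cm^2

4.18e+00


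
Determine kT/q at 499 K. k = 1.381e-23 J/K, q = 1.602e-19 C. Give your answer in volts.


Step 1: kT = 1.381e-23 * 499 = 6.89119e-21 J
Step 2: Vt = kT/q = 6.89119e-21 / 1.602e-19
Step 3: Vt = 0.04302 V

0.04302


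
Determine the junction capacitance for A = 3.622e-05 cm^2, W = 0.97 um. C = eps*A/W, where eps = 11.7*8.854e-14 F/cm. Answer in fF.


Step 1: eps_Si = 11.7 * 8.854e-14 = 1.035918e-12 F/cm
Step 2: W in cm = 0.97 * 1e-4 = 9.70e-05 cm
Step 3: C = 1.035918e-12 * 3.622e-05 / 9.70e-05 = 3.868139e-13 F
Step 4: C = 386.81 fF

386.81


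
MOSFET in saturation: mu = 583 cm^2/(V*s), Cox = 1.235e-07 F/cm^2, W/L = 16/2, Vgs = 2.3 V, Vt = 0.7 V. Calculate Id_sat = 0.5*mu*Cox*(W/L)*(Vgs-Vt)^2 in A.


Step 1: Overdrive voltage Vov = Vgs - Vt = 2.3 - 0.7 = 1.6 V
Step 2: W/L = 16/2 = 8
Step 3: Id = 0.5 * 583 * 1.235e-07 * 8 * 1.6^2
Step 4: Id = 7.37e-04 A

7.37e-04


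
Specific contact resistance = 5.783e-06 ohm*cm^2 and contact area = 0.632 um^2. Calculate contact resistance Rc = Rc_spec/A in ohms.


Step 1: Convert area to cm^2: 0.632 um^2 = 6.3200e-09 cm^2
Step 2: Rc = Rc_spec / A = 5.783e-06 / 6.3200e-09
Step 3: Rc = 9.15e+02 ohms

9.15e+02


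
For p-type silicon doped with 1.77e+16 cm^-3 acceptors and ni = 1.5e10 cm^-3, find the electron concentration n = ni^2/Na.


Step 1: Majority hole concentration p ≈ Na = 1.77e+16 cm^-3
Step 2: n = ni^2 / Na = (1.5e10)^2 / 1.77e+16
Step 3: n = 1.27e+04 cm^-3

1.27e+04


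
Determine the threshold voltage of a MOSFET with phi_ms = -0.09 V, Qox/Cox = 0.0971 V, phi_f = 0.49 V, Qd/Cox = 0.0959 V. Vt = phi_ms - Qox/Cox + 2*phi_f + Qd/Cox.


Step 1: Vt = phi_ms - Qox/Cox + 2*phi_f + Qd/Cox
Step 2: Vt = -0.09 - 0.0971 + 2*0.49 + 0.0959
Step 3: Vt = -0.09 - 0.0971 + 0.98 + 0.0959
Step 4: Vt = 0.8888 V

0.8888


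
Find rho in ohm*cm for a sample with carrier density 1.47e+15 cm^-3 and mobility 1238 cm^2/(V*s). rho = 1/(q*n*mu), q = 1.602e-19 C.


Step 1: sigma = q * n * mu = 1.602e-19 * 1.47e+15 * 1238 = 2.91542e-01 S/cm
Step 2: rho = 1 / sigma = 1 / 2.91542e-01 = 3.43 ohm*cm

3.43


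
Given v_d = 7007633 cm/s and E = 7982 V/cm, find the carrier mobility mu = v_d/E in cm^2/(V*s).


Step 1: mu = v_d / E
Step 2: mu = 7007633 / 7982
Step 3: mu = 877.93 cm^2/(V*s)

877.93


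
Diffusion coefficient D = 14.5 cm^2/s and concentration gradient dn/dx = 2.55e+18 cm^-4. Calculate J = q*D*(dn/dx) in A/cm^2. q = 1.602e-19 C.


Step 1: J = q * D * (dn/dx)
Step 2: J = 1.602e-19 * 14.5 * 2.55e+18
Step 3: J = 5.92e+00 A/cm^2

5.92e+00


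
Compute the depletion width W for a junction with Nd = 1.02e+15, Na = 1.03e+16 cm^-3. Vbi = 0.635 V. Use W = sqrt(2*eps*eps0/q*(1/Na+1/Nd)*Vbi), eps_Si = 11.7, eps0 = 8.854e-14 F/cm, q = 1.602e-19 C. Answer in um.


Step 1: 1/Na + 1/Nd = 1/1.03e+16 + 1/1.02e+15 = 1.07748e-15
Step 2: 2*eps*eps0/q = 2*11.7*8.854e-14/1.602e-19 = 1.293281e+07
Step 3: W^2 = 1.293281e+07 * 1.07748e-15 * 0.635 = 8.84863e-09
Step 4: W = sqrt(8.84863e-09) = 9.407e-05 cm = 0.9407 um

0.9407


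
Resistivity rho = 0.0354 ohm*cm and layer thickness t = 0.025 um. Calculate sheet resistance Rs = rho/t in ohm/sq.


Step 1: Convert thickness to cm: t = 0.025 um = 2.5000e-06 cm
Step 2: Rs = rho / t = 0.0354 / 2.5000e-06
Step 3: Rs = 14160.0 ohm/sq

14160.0


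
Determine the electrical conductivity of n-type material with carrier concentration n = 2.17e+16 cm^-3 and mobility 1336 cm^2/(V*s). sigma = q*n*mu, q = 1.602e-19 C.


Step 1: sigma = q * n * mu
Step 2: sigma = 1.602e-19 * 2.17e+16 * 1336
Step 3: sigma = 4.644e+00 S/cm

4.644e+00


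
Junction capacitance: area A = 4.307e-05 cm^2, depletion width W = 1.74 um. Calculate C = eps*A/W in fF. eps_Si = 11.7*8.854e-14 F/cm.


Step 1: eps_Si = 11.7 * 8.854e-14 = 1.035918e-12 F/cm
Step 2: W in cm = 1.74 * 1e-4 = 1.74e-04 cm
Step 3: C = 1.035918e-12 * 4.307e-05 / 1.74e-04 = 2.564195e-13 F
Step 4: C = 256.42 fF

256.42


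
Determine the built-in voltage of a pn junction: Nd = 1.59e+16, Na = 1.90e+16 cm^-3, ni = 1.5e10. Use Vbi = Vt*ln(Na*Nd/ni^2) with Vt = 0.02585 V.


Step 1: Compute Na*Nd/ni^2 = 1.90e+16 * 1.59e+16 / (1.5e10)^2 = 1.3427e+12
Step 2: ln(1.3427e+12) = 27.9257
Step 3: Vbi = 0.02585 * 27.9257 = 0.722 V

0.722


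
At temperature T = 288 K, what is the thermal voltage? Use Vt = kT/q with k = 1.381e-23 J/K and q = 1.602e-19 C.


Step 1: kT = 1.381e-23 * 288 = 3.97728e-21 J
Step 2: Vt = kT/q = 3.97728e-21 / 1.602e-19
Step 3: Vt = 0.02483 V

0.02483


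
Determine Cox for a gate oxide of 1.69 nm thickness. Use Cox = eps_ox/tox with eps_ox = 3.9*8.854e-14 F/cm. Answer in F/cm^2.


Step 1: eps_ox = 3.9 * 8.854e-14 = 3.45306e-13 F/cm
Step 2: tox in cm = 1.69 nm * 1e-7 = 1.6900e-07 cm
Step 3: Cox = 3.45306e-13 / 1.6900e-07 = 2.04e-06 F/cm^2

2.04e-06


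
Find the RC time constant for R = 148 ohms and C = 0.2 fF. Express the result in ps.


Step 1: tau = R * C
Step 2: tau = 148 * 0.2 fF = 148 * 2.0e-16 F
Step 3: tau = 2.96e-14 s = 0.0296 ps

0.0296


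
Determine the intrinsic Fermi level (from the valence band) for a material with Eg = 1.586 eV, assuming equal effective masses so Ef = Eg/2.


Step 1: For an intrinsic semiconductor, the Fermi level sits at midgap.
Step 2: Ef = Eg / 2 = 1.586 / 2 = 0.793 eV

0.793


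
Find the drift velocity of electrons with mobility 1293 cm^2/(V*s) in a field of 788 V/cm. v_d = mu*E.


Step 1: v_d = mu * E
Step 2: v_d = 1293 * 788 = 1018884
Step 3: v_d = 1.02e+06 cm/s

1.02e+06


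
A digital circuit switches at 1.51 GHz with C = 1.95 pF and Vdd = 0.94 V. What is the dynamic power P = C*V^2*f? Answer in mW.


Step 1: V^2 = 0.94^2 = 0.8836 V^2
Step 2: P = C*V^2*f = 1.95e-12 F * 0.8836 * 1.51e9 Hz
Step 3: P = 2.6017602e-03 W
Step 4: P = 2.602 mW

2.602


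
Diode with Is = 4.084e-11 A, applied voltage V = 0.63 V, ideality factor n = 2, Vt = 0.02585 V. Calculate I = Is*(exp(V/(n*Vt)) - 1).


Step 1: V/(n*Vt) = 0.63/(2*0.02585) = 12.1857
Step 2: exp(12.1857) = 1.9597e+05
Step 3: I = 4.084e-11 * (1.9597e+05 - 1) = 8.00e-06 A

8.00e-06


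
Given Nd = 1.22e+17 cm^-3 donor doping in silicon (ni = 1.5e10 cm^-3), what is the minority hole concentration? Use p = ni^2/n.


Step 1: Since Nd >> ni, n ≈ Nd = 1.22e+17 cm^-3
Step 2: p = ni^2 / n = (1.5e10)^2 / 1.22e+17
Step 3: p = 2.25e20 / 1.22e+17 = 1.84e+03 cm^-3

1.84e+03


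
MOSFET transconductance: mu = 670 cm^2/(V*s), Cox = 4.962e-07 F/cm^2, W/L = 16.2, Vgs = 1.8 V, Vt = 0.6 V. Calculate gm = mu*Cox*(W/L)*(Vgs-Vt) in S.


Step 1: Vov = Vgs - Vt = 1.8 - 0.6 = 1.2 V
Step 2: gm = mu * Cox * (W/L) * Vov
Step 3: gm = 670 * 4.962e-07 * 16.2 * 1.2 = 6.46e-03 S

6.46e-03


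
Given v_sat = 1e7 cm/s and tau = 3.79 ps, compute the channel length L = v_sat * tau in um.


Step 1: tau in seconds = 3.79 ps * 1e-12 = 3.7900e-12 s
Step 2: L = v_sat * tau = 1e7 * 3.7900e-12 = 3.7900e-05 cm
Step 3: L in um = 3.7900e-05 * 1e4 = 0.379 um

0.379


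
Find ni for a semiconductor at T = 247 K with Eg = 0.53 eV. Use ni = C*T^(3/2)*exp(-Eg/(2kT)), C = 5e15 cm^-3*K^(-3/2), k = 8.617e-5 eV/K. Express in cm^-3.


Step 1: Compute kT = 8.617e-5 * 247 = 0.02128399 eV
Step 2: Exponent = -Eg/(2kT) = -0.53/(2*0.02128399) = -12.45067
Step 3: T^(3/2) = 247^1.5 = 3881.91
Step 4: ni = 5e15 * 3881.91 * exp(-12.45067) = 7.60e+13 cm^-3

7.60e+13


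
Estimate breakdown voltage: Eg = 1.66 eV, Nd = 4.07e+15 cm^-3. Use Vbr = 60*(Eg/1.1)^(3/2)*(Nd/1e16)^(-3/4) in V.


Step 1: Eg/1.1 = 1.66/1.1 = 1.509091
Step 2: (Eg/1.1)^1.5 = 1.509091^1.5 = 1.853844
Step 3: (Nd/1e16)^(-0.75) = (0.407)^(-0.75) = 1.962475
Step 4: Vbr = 60 * 1.853844 * 1.962475 = 218.3 V

218.3


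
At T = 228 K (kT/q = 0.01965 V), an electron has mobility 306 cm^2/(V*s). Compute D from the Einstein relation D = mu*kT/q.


Step 1: D = mu * (kT/q)
Step 2: D = 306 * 0.01965
Step 3: D = 6.01 cm^2/s

6.01


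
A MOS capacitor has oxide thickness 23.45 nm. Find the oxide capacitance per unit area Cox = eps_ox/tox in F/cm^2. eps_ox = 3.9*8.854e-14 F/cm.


Step 1: eps_ox = 3.9 * 8.854e-14 = 3.45306e-13 F/cm
Step 2: tox in cm = 23.45 nm * 1e-7 = 2.3450e-06 cm
Step 3: Cox = 3.45306e-13 / 2.3450e-06 = 1.47e-07 F/cm^2

1.47e-07


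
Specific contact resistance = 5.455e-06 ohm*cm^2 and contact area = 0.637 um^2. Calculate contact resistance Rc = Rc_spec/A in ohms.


Step 1: Convert area to cm^2: 0.637 um^2 = 6.3700e-09 cm^2
Step 2: Rc = Rc_spec / A = 5.455e-06 / 6.3700e-09
Step 3: Rc = 8.56e+02 ohms

8.56e+02


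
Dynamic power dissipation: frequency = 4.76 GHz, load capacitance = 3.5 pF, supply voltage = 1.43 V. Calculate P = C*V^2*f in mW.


Step 1: V^2 = 1.43^2 = 2.0449 V^2
Step 2: P = C*V^2*f = 3.5e-12 F * 2.0449 * 4.76e9 Hz
Step 3: P = 3.4068034e-02 W
Step 4: P = 34.068 mW

34.068


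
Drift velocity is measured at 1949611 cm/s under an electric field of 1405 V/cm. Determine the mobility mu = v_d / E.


Step 1: mu = v_d / E
Step 2: mu = 1949611 / 1405
Step 3: mu = 1387.62 cm^2/(V*s)

1387.62


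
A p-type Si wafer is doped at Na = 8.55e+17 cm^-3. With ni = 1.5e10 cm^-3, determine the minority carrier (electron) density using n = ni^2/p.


Step 1: Majority hole concentration p ≈ Na = 8.55e+17 cm^-3
Step 2: n = ni^2 / Na = (1.5e10)^2 / 8.55e+17
Step 3: n = 2.63e+02 cm^-3

2.63e+02


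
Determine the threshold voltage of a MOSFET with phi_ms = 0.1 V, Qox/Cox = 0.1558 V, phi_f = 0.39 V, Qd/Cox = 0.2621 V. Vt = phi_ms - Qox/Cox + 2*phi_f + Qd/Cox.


Step 1: Vt = phi_ms - Qox/Cox + 2*phi_f + Qd/Cox
Step 2: Vt = 0.1 - 0.1558 + 2*0.39 + 0.2621
Step 3: Vt = 0.1 - 0.1558 + 0.78 + 0.2621
Step 4: Vt = 0.9863 V

0.9863


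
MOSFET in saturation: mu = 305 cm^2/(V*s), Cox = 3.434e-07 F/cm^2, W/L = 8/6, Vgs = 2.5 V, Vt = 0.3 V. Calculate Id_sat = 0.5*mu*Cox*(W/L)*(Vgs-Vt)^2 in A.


Step 1: Overdrive voltage Vov = Vgs - Vt = 2.5 - 0.3 = 2.2 V
Step 2: W/L = 8/6 = 1.33333
Step 3: Id = 0.5 * 305 * 3.434e-07 * 1.33333 * 2.2^2
Step 4: Id = 3.38e-04 A

3.38e-04


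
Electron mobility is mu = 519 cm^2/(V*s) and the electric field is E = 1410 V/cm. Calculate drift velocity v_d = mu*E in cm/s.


Step 1: v_d = mu * E
Step 2: v_d = 519 * 1410 = 731790
Step 3: v_d = 7.32e+05 cm/s

7.32e+05


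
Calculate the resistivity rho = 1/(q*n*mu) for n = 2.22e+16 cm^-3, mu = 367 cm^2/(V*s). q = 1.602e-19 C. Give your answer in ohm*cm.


Step 1: sigma = q * n * mu = 1.602e-19 * 2.22e+16 * 367 = 1.30521e+00 S/cm
Step 2: rho = 1 / sigma = 1 / 1.30521e+00 = 0.7662 ohm*cm

0.7662


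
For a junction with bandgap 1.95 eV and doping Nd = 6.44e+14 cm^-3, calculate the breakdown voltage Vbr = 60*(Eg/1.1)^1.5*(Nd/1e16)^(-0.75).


Step 1: Eg/1.1 = 1.95/1.1 = 1.772727
Step 2: (Eg/1.1)^1.5 = 1.772727^1.5 = 2.360276
Step 3: (Nd/1e16)^(-0.75) = (0.0644)^(-0.75) = 7.822320
Step 4: Vbr = 60 * 2.360276 * 7.822320 = 1107.8 V

1107.8


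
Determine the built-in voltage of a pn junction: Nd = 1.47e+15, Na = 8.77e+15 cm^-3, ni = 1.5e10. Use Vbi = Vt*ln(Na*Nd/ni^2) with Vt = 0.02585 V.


Step 1: Compute Na*Nd/ni^2 = 8.77e+15 * 1.47e+15 / (1.5e10)^2 = 5.7297e+10
Step 2: ln(5.7297e+10) = 24.7715
Step 3: Vbi = 0.02585 * 24.7715 = 0.64 V

0.64


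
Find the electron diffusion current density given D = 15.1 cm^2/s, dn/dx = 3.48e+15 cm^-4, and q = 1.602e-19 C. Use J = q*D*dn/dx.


Step 1: J = q * D * (dn/dx)
Step 2: J = 1.602e-19 * 15.1 * 3.48e+15
Step 3: J = 8.42e-03 A/cm^2

8.42e-03


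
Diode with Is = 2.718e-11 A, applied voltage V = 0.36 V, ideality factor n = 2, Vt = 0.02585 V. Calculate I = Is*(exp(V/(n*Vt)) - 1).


Step 1: V/(n*Vt) = 0.36/(2*0.02585) = 6.9632
Step 2: exp(6.9632) = 1.0570e+03
Step 3: I = 2.718e-11 * (1.0570e+03 - 1) = 2.87e-08 A

2.87e-08


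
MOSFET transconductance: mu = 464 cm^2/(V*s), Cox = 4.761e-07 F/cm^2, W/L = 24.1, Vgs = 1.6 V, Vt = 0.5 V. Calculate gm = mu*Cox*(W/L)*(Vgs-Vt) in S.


Step 1: Vov = Vgs - Vt = 1.6 - 0.5 = 1.1 V
Step 2: gm = mu * Cox * (W/L) * Vov
Step 3: gm = 464 * 4.761e-07 * 24.1 * 1.1 = 5.86e-03 S

5.86e-03


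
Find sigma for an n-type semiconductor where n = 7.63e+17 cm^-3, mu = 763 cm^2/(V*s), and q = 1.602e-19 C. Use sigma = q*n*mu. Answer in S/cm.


Step 1: sigma = q * n * mu
Step 2: sigma = 1.602e-19 * 7.63e+17 * 763
Step 3: sigma = 9.326e+01 S/cm

9.326e+01


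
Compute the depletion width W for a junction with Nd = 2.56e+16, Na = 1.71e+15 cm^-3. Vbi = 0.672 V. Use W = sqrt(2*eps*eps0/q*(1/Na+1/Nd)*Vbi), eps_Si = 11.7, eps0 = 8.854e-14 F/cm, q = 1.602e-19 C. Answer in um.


Step 1: 1/Na + 1/Nd = 1/1.71e+15 + 1/2.56e+16 = 6.23858e-16
Step 2: 2*eps*eps0/q = 2*11.7*8.854e-14/1.602e-19 = 1.293281e+07
Step 3: W^2 = 1.293281e+07 * 6.23858e-16 * 0.672 = 5.42186e-09
Step 4: W = sqrt(5.42186e-09) = 7.363e-05 cm = 0.7363 um

0.7363


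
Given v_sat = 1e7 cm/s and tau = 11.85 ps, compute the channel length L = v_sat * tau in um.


Step 1: tau in seconds = 11.85 ps * 1e-12 = 1.1850e-11 s
Step 2: L = v_sat * tau = 1e7 * 1.1850e-11 = 1.1850e-04 cm
Step 3: L in um = 1.1850e-04 * 1e4 = 1.185 um

1.185


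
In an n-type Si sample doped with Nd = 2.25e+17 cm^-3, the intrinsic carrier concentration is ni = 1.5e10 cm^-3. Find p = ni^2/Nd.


Step 1: Since Nd >> ni, n ≈ Nd = 2.25e+17 cm^-3
Step 2: p = ni^2 / n = (1.5e10)^2 / 2.25e+17
Step 3: p = 2.25e20 / 2.25e+17 = 1.00e+03 cm^-3

1.00e+03


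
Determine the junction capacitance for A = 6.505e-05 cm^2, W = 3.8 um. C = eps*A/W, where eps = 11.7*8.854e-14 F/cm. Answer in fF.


Step 1: eps_Si = 11.7 * 8.854e-14 = 1.035918e-12 F/cm
Step 2: W in cm = 3.8 * 1e-4 = 3.80e-04 cm
Step 3: C = 1.035918e-12 * 6.505e-05 / 3.80e-04 = 1.773328e-13 F
Step 4: C = 177.33 fF

177.33


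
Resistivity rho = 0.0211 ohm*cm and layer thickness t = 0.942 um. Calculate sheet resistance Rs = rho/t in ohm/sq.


Step 1: Convert thickness to cm: t = 0.942 um = 9.4200e-05 cm
Step 2: Rs = rho / t = 0.0211 / 9.4200e-05
Step 3: Rs = 224.0 ohm/sq

224.0


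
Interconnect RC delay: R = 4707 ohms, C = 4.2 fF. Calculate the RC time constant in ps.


Step 1: tau = R * C
Step 2: tau = 4707 * 4.2 fF = 4707 * 4.2e-15 F
Step 3: tau = 1.97694e-11 s = 19.7694 ps

19.7694


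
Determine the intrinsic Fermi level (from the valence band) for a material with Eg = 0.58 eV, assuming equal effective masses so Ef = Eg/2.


Step 1: For an intrinsic semiconductor, the Fermi level sits at midgap.
Step 2: Ef = Eg / 2 = 0.58 / 2 = 0.29 eV

0.29


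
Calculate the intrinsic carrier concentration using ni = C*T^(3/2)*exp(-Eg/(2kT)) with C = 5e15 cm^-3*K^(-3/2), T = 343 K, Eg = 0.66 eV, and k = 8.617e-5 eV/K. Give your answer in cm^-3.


Step 1: Compute kT = 8.617e-5 * 343 = 0.02955631 eV
Step 2: Exponent = -Eg/(2kT) = -0.66/(2*0.02955631) = -11.16513
Step 3: T^(3/2) = 343^1.5 = 6352.45
Step 4: ni = 5e15 * 6352.45 * exp(-11.16513) = 4.50e+14 cm^-3

4.50e+14


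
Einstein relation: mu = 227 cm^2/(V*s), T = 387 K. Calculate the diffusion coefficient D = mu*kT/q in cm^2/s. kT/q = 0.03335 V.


Step 1: D = mu * (kT/q)
Step 2: D = 227 * 0.03335
Step 3: D = 7.57 cm^2/s

7.57


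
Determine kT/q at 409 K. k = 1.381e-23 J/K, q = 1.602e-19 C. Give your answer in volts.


Step 1: kT = 1.381e-23 * 409 = 5.64829e-21 J
Step 2: Vt = kT/q = 5.64829e-21 / 1.602e-19
Step 3: Vt = 0.03526 V

0.03526


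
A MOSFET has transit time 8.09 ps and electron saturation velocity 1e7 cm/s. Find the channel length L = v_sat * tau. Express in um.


Step 1: tau in seconds = 8.09 ps * 1e-12 = 8.0900e-12 s
Step 2: L = v_sat * tau = 1e7 * 8.0900e-12 = 8.0900e-05 cm
Step 3: L in um = 8.0900e-05 * 1e4 = 0.809 um

0.809


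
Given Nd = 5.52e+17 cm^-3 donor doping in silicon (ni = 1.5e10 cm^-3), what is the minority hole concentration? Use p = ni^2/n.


Step 1: Since Nd >> ni, n ≈ Nd = 5.52e+17 cm^-3
Step 2: p = ni^2 / n = (1.5e10)^2 / 5.52e+17
Step 3: p = 2.25e20 / 5.52e+17 = 4.08e+02 cm^-3

4.08e+02


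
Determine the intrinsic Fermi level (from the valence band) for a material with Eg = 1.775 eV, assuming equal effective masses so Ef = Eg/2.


Step 1: For an intrinsic semiconductor, the Fermi level sits at midgap.
Step 2: Ef = Eg / 2 = 1.775 / 2 = 0.8875 eV

0.8875


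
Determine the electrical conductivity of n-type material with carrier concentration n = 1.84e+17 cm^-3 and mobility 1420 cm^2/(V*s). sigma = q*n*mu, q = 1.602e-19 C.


Step 1: sigma = q * n * mu
Step 2: sigma = 1.602e-19 * 1.84e+17 * 1420
Step 3: sigma = 4.186e+01 S/cm

4.186e+01


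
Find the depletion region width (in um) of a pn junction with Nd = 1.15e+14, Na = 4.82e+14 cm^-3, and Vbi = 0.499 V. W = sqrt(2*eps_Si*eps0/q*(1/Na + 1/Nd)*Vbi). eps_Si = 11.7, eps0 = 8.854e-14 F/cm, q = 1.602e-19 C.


Step 1: 1/Na + 1/Nd = 1/4.82e+14 + 1/1.15e+14 = 1.07703e-14
Step 2: 2*eps*eps0/q = 2*11.7*8.854e-14/1.602e-19 = 1.293281e+07
Step 3: W^2 = 1.293281e+07 * 1.07703e-14 * 0.499 = 6.95058e-08
Step 4: W = sqrt(6.95058e-08) = 2.636e-04 cm = 2.636 um

2.636


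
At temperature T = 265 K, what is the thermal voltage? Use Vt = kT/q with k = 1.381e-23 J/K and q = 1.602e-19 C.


Step 1: kT = 1.381e-23 * 265 = 3.65965e-21 J
Step 2: Vt = kT/q = 3.65965e-21 / 1.602e-19
Step 3: Vt = 0.02284 V

0.02284


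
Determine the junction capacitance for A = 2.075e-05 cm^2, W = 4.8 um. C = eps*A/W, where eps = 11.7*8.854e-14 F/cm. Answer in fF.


Step 1: eps_Si = 11.7 * 8.854e-14 = 1.035918e-12 F/cm
Step 2: W in cm = 4.8 * 1e-4 = 4.80e-04 cm
Step 3: C = 1.035918e-12 * 2.075e-05 / 4.80e-04 = 4.478187e-14 F
Step 4: C = 44.78 fF

44.78


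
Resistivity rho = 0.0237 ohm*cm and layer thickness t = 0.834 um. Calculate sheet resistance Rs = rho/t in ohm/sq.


Step 1: Convert thickness to cm: t = 0.834 um = 8.3400e-05 cm
Step 2: Rs = rho / t = 0.0237 / 8.3400e-05
Step 3: Rs = 284.2 ohm/sq

284.2


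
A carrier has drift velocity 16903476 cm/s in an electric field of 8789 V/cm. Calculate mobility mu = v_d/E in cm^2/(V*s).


Step 1: mu = v_d / E
Step 2: mu = 16903476 / 8789
Step 3: mu = 1923.25 cm^2/(V*s)

1923.25


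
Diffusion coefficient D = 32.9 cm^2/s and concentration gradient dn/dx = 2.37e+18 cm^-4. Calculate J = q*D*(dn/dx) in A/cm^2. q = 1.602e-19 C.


Step 1: J = q * D * (dn/dx)
Step 2: J = 1.602e-19 * 32.9 * 2.37e+18
Step 3: J = 1.25e+01 A/cm^2

1.25e+01


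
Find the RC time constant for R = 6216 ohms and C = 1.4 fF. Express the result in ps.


Step 1: tau = R * C
Step 2: tau = 6216 * 1.4 fF = 6216 * 1.4e-15 F
Step 3: tau = 8.7024e-12 s = 8.7024 ps

8.7024


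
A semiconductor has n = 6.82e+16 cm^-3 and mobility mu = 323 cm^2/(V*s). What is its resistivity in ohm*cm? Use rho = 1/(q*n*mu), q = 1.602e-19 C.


Step 1: sigma = q * n * mu = 1.602e-19 * 6.82e+16 * 323 = 3.52898e+00 S/cm
Step 2: rho = 1 / sigma = 1 / 3.52898e+00 = 0.2834 ohm*cm

0.2834


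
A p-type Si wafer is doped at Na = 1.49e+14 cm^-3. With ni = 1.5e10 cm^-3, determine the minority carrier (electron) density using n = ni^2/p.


Step 1: Majority hole concentration p ≈ Na = 1.49e+14 cm^-3
Step 2: n = ni^2 / Na = (1.5e10)^2 / 1.49e+14
Step 3: n = 1.51e+06 cm^-3

1.51e+06


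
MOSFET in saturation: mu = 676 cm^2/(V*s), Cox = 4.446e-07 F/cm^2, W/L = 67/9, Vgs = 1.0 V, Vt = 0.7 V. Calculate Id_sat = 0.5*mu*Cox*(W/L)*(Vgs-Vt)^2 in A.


Step 1: Overdrive voltage Vov = Vgs - Vt = 1.0 - 0.7 = 0.3 V
Step 2: W/L = 67/9 = 7.44444
Step 3: Id = 0.5 * 676 * 4.446e-07 * 7.44444 * 0.3^2
Step 4: Id = 1.01e-04 A

1.01e-04


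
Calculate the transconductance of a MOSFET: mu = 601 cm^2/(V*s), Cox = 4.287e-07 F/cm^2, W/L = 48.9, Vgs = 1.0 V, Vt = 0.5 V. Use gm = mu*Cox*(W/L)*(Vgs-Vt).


Step 1: Vov = Vgs - Vt = 1.0 - 0.5 = 0.5 V
Step 2: gm = mu * Cox * (W/L) * Vov
Step 3: gm = 601 * 4.287e-07 * 48.9 * 0.5 = 6.30e-03 S

6.30e-03


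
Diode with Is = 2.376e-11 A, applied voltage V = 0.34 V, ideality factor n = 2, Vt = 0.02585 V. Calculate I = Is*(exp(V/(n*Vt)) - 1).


Step 1: V/(n*Vt) = 0.34/(2*0.02585) = 6.5764
Step 2: exp(6.5764) = 7.1795e+02
Step 3: I = 2.376e-11 * (7.1795e+02 - 1) = 1.70e-08 A

1.70e-08


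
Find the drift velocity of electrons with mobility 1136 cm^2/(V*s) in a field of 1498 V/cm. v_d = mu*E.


Step 1: v_d = mu * E
Step 2: v_d = 1136 * 1498 = 1701728
Step 3: v_d = 1.70e+06 cm/s

1.70e+06


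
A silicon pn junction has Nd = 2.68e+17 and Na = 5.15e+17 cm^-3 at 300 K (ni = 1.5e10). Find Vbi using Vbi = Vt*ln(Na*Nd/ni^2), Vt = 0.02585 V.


Step 1: Compute Na*Nd/ni^2 = 5.15e+17 * 2.68e+17 / (1.5e10)^2 = 6.1342e+14
Step 2: ln(6.1342e+14) = 34.0501
Step 3: Vbi = 0.02585 * 34.0501 = 0.88 V

0.88


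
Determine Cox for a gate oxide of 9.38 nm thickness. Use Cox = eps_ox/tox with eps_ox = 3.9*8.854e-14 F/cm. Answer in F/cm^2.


Step 1: eps_ox = 3.9 * 8.854e-14 = 3.45306e-13 F/cm
Step 2: tox in cm = 9.38 nm * 1e-7 = 9.3800e-07 cm
Step 3: Cox = 3.45306e-13 / 9.3800e-07 = 3.68e-07 F/cm^2

3.68e-07


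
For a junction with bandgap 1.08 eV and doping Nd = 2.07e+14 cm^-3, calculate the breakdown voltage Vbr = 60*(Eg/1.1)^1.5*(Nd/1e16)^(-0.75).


Step 1: Eg/1.1 = 1.08/1.1 = 0.981818
Step 2: (Eg/1.1)^1.5 = 0.981818^1.5 = 0.972851
Step 3: (Nd/1e16)^(-0.75) = (0.0207)^(-0.75) = 18.324083
Step 4: Vbr = 60 * 0.972851 * 18.324083 = 1069.6 V

1069.6


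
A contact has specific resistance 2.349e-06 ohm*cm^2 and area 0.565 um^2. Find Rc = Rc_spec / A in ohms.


Step 1: Convert area to cm^2: 0.565 um^2 = 5.6500e-09 cm^2
Step 2: Rc = Rc_spec / A = 2.349e-06 / 5.6500e-09
Step 3: Rc = 4.16e+02 ohms

4.16e+02


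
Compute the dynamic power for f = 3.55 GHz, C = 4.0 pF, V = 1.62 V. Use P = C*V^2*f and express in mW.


Step 1: V^2 = 1.62^2 = 2.6244 V^2
Step 2: P = C*V^2*f = 4.0e-12 F * 2.6244 * 3.55e9 Hz
Step 3: P = 3.726648e-02 W
Step 4: P = 37.266 mW

37.266


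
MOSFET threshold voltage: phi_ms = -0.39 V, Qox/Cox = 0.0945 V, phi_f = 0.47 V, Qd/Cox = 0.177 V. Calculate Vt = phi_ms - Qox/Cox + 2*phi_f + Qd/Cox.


Step 1: Vt = phi_ms - Qox/Cox + 2*phi_f + Qd/Cox
Step 2: Vt = -0.39 - 0.0945 + 2*0.47 + 0.177
Step 3: Vt = -0.39 - 0.0945 + 0.94 + 0.177
Step 4: Vt = 0.6325 V

0.6325


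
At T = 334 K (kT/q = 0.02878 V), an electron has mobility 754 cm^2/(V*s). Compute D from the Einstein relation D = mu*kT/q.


Step 1: D = mu * (kT/q)
Step 2: D = 754 * 0.02878
Step 3: D = 21.7 cm^2/s

21.7


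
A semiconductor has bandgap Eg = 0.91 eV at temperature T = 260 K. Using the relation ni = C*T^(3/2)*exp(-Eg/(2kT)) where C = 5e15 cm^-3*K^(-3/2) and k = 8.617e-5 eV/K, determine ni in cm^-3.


Step 1: Compute kT = 8.617e-5 * 260 = 0.0224042 eV
Step 2: Exponent = -Eg/(2kT) = -0.91/(2*0.0224042) = -20.30869
Step 3: T^(3/2) = 260^1.5 = 4192.37
Step 4: ni = 5e15 * 4192.37 * exp(-20.30869) = 3.17e+10 cm^-3

3.17e+10


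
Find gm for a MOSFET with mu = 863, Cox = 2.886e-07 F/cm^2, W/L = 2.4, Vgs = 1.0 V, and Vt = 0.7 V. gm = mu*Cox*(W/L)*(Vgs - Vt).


Step 1: Vov = Vgs - Vt = 1.0 - 0.7 = 0.3 V
Step 2: gm = mu * Cox * (W/L) * Vov
Step 3: gm = 863 * 2.886e-07 * 2.4 * 0.3 = 1.79e-04 S

1.79e-04


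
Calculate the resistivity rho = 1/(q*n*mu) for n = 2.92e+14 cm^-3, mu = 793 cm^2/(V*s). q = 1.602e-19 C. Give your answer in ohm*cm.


Step 1: sigma = q * n * mu = 1.602e-19 * 2.92e+14 * 793 = 3.70953e-02 S/cm
Step 2: rho = 1 / sigma = 1 / 3.70953e-02 = 26.96 ohm*cm

26.96


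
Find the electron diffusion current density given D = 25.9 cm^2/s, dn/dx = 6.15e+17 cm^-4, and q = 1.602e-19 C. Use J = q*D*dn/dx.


Step 1: J = q * D * (dn/dx)
Step 2: J = 1.602e-19 * 25.9 * 6.15e+17
Step 3: J = 2.55e+00 A/cm^2

2.55e+00


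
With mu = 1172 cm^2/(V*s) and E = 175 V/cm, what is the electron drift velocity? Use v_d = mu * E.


Step 1: v_d = mu * E
Step 2: v_d = 1172 * 175 = 205100
Step 3: v_d = 2.05e+05 cm/s

2.05e+05


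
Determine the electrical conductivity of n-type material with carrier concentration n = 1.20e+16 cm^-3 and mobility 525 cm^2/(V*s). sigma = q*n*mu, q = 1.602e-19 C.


Step 1: sigma = q * n * mu
Step 2: sigma = 1.602e-19 * 1.20e+16 * 525
Step 3: sigma = 1.009e+00 S/cm

1.009e+00


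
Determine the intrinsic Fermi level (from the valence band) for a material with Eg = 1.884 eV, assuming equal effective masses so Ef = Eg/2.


Step 1: For an intrinsic semiconductor, the Fermi level sits at midgap.
Step 2: Ef = Eg / 2 = 1.884 / 2 = 0.942 eV

0.942


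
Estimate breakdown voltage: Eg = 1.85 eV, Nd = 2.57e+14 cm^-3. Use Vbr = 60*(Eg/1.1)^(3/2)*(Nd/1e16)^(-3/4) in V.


Step 1: Eg/1.1 = 1.85/1.1 = 1.681818
Step 2: (Eg/1.1)^1.5 = 1.681818^1.5 = 2.181064
Step 3: (Nd/1e16)^(-0.75) = (0.0257)^(-0.75) = 15.579380
Step 4: Vbr = 60 * 2.181064 * 15.579380 = 2038.8 V

2038.8


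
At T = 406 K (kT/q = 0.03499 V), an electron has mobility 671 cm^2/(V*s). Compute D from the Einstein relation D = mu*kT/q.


Step 1: D = mu * (kT/q)
Step 2: D = 671 * 0.03499
Step 3: D = 23.48 cm^2/s

23.48


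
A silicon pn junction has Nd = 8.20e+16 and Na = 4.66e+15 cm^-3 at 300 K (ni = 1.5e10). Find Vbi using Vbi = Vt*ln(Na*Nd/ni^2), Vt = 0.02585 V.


Step 1: Compute Na*Nd/ni^2 = 4.66e+15 * 8.20e+16 / (1.5e10)^2 = 1.6983e+12
Step 2: ln(1.6983e+12) = 28.1606
Step 3: Vbi = 0.02585 * 28.1606 = 0.728 V

0.728


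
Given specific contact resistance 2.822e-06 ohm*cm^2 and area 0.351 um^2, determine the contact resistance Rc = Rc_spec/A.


Step 1: Convert area to cm^2: 0.351 um^2 = 3.5100e-09 cm^2
Step 2: Rc = Rc_spec / A = 2.822e-06 / 3.5100e-09
Step 3: Rc = 8.04e+02 ohms

8.04e+02


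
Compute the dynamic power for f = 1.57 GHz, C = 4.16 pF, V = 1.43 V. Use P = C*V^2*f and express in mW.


Step 1: V^2 = 1.43^2 = 2.0449 V^2
Step 2: P = C*V^2*f = 4.16e-12 F * 2.0449 * 1.57e9 Hz
Step 3: P = 1.335565088e-02 W
Step 4: P = 13.356 mW

13.356


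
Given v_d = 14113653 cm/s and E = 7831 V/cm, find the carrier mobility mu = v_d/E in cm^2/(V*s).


Step 1: mu = v_d / E
Step 2: mu = 14113653 / 7831
Step 3: mu = 1802.28 cm^2/(V*s)

1802.28


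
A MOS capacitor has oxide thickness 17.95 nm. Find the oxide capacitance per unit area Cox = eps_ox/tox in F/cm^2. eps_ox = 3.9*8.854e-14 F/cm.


Step 1: eps_ox = 3.9 * 8.854e-14 = 3.45306e-13 F/cm
Step 2: tox in cm = 17.95 nm * 1e-7 = 1.7950e-06 cm
Step 3: Cox = 3.45306e-13 / 1.7950e-06 = 1.92e-07 F/cm^2

1.92e-07


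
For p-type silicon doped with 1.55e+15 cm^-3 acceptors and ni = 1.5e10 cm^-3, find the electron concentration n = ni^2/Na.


Step 1: Majority hole concentration p ≈ Na = 1.55e+15 cm^-3
Step 2: n = ni^2 / Na = (1.5e10)^2 / 1.55e+15
Step 3: n = 1.45e+05 cm^-3

1.45e+05


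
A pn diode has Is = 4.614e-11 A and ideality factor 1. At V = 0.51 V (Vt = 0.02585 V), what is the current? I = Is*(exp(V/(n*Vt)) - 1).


Step 1: V/(n*Vt) = 0.51/(1*0.02585) = 19.7292
Step 2: exp(19.7292) = 3.7007e+08
Step 3: I = 4.614e-11 * (3.7007e+08 - 1) = 1.71e-02 A

1.71e-02


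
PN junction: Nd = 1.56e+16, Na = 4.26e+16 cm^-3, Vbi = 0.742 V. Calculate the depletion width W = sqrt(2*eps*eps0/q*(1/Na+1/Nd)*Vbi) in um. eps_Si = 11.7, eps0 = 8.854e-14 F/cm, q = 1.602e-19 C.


Step 1: 1/Na + 1/Nd = 1/4.26e+16 + 1/1.56e+16 = 8.75767e-17
Step 2: 2*eps*eps0/q = 2*11.7*8.854e-14/1.602e-19 = 1.293281e+07
Step 3: W^2 = 1.293281e+07 * 8.75767e-17 * 0.742 = 8.40399e-10
Step 4: W = sqrt(8.40399e-10) = 2.899e-05 cm = 0.2899 um

0.2899


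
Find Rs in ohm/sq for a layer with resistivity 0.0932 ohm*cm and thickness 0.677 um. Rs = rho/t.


Step 1: Convert thickness to cm: t = 0.677 um = 6.7700e-05 cm
Step 2: Rs = rho / t = 0.0932 / 6.7700e-05
Step 3: Rs = 1376.7 ohm/sq

1376.7


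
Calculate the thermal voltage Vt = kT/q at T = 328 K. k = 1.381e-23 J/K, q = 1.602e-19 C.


Step 1: kT = 1.381e-23 * 328 = 4.52968e-21 J
Step 2: Vt = kT/q = 4.52968e-21 / 1.602e-19
Step 3: Vt = 0.02828 V

0.02828


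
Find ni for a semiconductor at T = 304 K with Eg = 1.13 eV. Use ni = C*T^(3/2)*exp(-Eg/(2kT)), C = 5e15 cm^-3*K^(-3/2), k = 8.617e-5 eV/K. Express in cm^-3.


Step 1: Compute kT = 8.617e-5 * 304 = 0.02619568 eV
Step 2: Exponent = -Eg/(2kT) = -1.13/(2*0.02619568) = -21.56844
Step 3: T^(3/2) = 304^1.5 = 5300.42
Step 4: ni = 5e15 * 5300.42 * exp(-21.56844) = 1.14e+10 cm^-3

1.14e+10


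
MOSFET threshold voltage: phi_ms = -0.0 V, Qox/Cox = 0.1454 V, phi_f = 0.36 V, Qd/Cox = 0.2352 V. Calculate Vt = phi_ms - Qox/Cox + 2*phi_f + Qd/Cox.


Step 1: Vt = phi_ms - Qox/Cox + 2*phi_f + Qd/Cox
Step 2: Vt = -0.0 - 0.1454 + 2*0.36 + 0.2352
Step 3: Vt = -0.0 - 0.1454 + 0.72 + 0.2352
Step 4: Vt = 0.8098 V

0.8098
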